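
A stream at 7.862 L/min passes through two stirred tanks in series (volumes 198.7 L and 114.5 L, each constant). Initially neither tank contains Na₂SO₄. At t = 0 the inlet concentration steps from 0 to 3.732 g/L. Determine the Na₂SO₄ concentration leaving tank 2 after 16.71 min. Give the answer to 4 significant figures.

0.7966 g/L

Time constants: τᵢ = Vᵢ/Q for each well-mixed tank.
τ₁ = 198.7/7.862 = 25.2735 min; τ₂ = 114.5/7.862 = 14.5637 min.
Solving the cascade with C₁(0)=C₂(0)=0 gives C₂(t) = C_in[1 − (τ₁ e^(−t/τ₁) − τ₂ e^(−t/τ₂))/(τ₁ − τ₂)].
At t = 16.71: e^(−t/τ₁) = 0.516248, e^(−t/τ₂) = 0.317470.
C₂ = 3.732·[1 − (25.2735·0.516248 − 14.5637·0.317470)/(10.7097)] = 3.732·0.213442 = 0.796566 g/L.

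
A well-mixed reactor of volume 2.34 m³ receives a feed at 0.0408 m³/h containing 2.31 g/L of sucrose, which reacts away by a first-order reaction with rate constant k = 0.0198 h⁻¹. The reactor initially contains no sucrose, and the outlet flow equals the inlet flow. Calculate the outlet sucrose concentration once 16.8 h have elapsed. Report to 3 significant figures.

Species balance: V dC/dt = Q C_in − Q C − k V C.
This is linear with rate a = Q/V + k = 0.037236 h⁻¹.
C_ss = Q C_in/(Q + kV) = 1.0817 g/L; C(t) = C_ss + (C₀ − C_ss) e^(−a t).
C(16.8) = 1.0817 + (-1.0817)·e^(−0.037236·16.8) = 1.0817 + (-1.0817)·0.53496 = 0.50302 g/L.

0.503 g/L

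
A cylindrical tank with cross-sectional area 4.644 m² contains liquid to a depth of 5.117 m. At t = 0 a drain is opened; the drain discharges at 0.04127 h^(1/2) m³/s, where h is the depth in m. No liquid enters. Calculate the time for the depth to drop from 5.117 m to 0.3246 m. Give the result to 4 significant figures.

380.9 s

Accumulation of liquid (constant cross-section A): A dh/dt = −0.04127 √h.
Separate and integrate: 2(√h − √h₀) = −(0.04127/A) t.
t = 2A(√h₀ − √h)/0.04127 = 2·4.644·(√5.117 − √0.3246)/0.04127
  = 9.28800 × (2.26208 − 0.569737) / 0.04127 = 380.869 s.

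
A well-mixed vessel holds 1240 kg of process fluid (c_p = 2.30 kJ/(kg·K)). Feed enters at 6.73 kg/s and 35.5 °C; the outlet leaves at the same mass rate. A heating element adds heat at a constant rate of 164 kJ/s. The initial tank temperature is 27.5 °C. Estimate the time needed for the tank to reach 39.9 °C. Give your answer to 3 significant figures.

Heat balance on the well-mixed liquid: M c_p dT/dt = ṁ c_p (T_in − T) + 164.
τ = M/ṁ = 184.25 s; T_ss = T_in + Q̇/(ṁ c_p) = 46.095 °C.
T(t) = T_ss + (T₀ − T_ss) e^(−t/τ). Set T = 39.9:
e^(−t/τ) = (39.9 − 46.095)/(27.5 − 46.095) = 0.33315
t = −184.25 · ln(0.33315) = 202.52 s.

203 s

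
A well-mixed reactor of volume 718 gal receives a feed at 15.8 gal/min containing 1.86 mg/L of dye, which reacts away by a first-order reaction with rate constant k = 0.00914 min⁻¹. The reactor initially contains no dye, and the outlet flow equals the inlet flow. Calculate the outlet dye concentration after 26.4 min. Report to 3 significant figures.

0.737 mg/L

Species balance: V dC/dt = Q C_in − Q C − k V C.
This is linear with rate a = Q/V + k = 0.031146 min⁻¹.
C_ss = Q C_in/(Q + kV) = 1.3142 mg/L; C(t) = C_ss + (C₀ − C_ss) e^(−a t).
C(26.4) = 1.3142 + (-1.3142)·e^(−0.031146·26.4) = 1.3142 + (-1.3142)·0.43944 = 0.73666 mg/L.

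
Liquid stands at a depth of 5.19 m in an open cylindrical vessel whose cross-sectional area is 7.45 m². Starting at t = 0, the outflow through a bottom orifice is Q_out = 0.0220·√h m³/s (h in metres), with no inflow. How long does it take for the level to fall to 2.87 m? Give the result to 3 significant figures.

A dh/dt = −Q_out = −0.0220 √h.
This is separable: 2 d(√h)/dt = −0.0220/A, so √h = √h₀ − (0.0220/(2A)) t.
t = 2A(√h₀ − √h)/0.0220 = 2·7.45·(√5.19 − √2.87)/0.0220
  = 14.900 × (2.2782 − 1.6941) / 0.0220 = 395.56 s.

396 s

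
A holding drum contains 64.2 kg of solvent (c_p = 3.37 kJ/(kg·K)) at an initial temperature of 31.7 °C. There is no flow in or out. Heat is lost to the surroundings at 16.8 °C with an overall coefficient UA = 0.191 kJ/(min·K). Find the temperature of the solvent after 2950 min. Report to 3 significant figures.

17.9 °C

First-law balance (no shaft work): M c_p dT/dt = −UA(T − T_amb).
dT/dt = (T_ss − T)/τ with T_ss = T_amb = 16.800 °C, τ = M c_p/UA = 64.2·3.37/0.191 = 1132.7 min.
This is linear first-order; T(t) = T_ss + (T₀ − T_ss) e^(−t/τ).
T(2950) = 16.800 + (14.900)·0.073955 = 17.902 °C.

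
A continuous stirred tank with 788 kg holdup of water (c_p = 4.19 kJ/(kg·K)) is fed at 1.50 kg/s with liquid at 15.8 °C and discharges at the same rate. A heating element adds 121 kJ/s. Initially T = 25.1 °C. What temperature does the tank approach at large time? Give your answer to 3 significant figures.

M c_p dT/dt = ṁ c_p (T_in − T) + Q̇.
At steady state dT/dt = 0 ⇒ T_ss = T_in + Q̇/(ṁ c_p) = 15.8 + 121/(1.50·4.19) = 35.052 °C.

35.1 °C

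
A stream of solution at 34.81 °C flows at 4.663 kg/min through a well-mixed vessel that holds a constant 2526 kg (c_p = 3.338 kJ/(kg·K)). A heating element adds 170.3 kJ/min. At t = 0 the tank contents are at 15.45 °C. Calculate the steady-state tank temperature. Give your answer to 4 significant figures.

M c_p dT/dt = ṁ c_p (T_in − T) + Q̇.
At steady state dT/dt = 0 ⇒ T_ss = T_in + Q̇/(ṁ c_p) = 34.81 + 170.3/(4.663·3.338) = 45.7511 °C.

45.75 °C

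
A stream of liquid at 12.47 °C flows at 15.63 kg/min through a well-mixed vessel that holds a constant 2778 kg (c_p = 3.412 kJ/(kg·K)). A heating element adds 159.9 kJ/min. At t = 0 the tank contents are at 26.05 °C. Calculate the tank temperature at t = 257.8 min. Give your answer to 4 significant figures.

17.95 °C

Heat balance on the well-mixed liquid: M c_p dT/dt = ṁ c_p (T_in − T) + 159.9.
τ = M/ṁ = 177.735 min; T_ss = T_in + Q̇/(ṁ c_p) = 12.47 + 159.9/(15.63·3.412) = 15.4683 °C.
Integrating: T(t) = T_ss + (T₀ − T_ss) e^(−t/τ).
T(257.8) = 15.4683 + (10.5817)·e^(−257.8/177.735) = 15.4683 + (10.5817)·0.234459 = 17.9493 °C.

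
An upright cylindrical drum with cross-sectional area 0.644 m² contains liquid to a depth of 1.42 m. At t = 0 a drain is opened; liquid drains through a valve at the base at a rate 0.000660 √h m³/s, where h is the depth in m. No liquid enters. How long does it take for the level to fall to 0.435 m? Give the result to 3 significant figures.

A dh/dt = −Q_out = −0.000660 √h.
∫ h^(−1/2) dh = −(0.000660/A) ∫ dt, giving 2√h = 2√h₀ − (0.000660/A) t.
t = 2A(√h₀ − √h)/0.000660 = 2·0.644·(√1.42 − √0.435)/0.000660
  = 1.2880 × (1.1916 − 0.65955) / 0.000660 = 1038.4 s.

1040 s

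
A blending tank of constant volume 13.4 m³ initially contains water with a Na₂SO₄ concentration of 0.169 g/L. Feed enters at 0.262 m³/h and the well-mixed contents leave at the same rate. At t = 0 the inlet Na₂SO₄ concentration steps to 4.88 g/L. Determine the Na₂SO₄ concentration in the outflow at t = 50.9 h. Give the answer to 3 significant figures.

Unsteady species balance (constant V, well mixed): V dC/dt = Q(C_in − C).
Time constant τ = V/Q = 13.4/0.262 = 51.145 h.
Solution: C(t) = C_in + (C₀ − C_in) e^(−t/τ).
C(50.9) = 4.88 + (0.169 − 4.88)·e^(−50.9/51.145) = 4.88 + (-4.7110)·0.36965 = 3.1386 g/L.

3.14 g/L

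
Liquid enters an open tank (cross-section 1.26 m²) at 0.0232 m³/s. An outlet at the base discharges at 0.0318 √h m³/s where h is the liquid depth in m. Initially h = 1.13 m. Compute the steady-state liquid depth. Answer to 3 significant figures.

0.532 m

Level balance: A dh/dt = 0.0232 − 0.0318 √h. Setting dh/dt = 0:
Q_in = 0.0318 √h_ss ⇒ √h_ss = 0.0232/0.0318 = 0.72956.
h_ss = 0.72956² = 0.53226 m. (Since h₀ = 1.13 m > h_ss, the level will fall toward this value.)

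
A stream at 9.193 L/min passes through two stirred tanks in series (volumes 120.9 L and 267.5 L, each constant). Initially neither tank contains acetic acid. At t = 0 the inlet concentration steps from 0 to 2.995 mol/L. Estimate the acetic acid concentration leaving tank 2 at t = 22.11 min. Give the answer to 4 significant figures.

Species balance on tank i: dCᵢ/dt = (Cᵢ₋₁ − Cᵢ)/τᵢ with τᵢ = Vᵢ/Q.
τ₁ = 120.9/9.193 = 13.1513 min; τ₂ = 267.5/9.193 = 29.0982 min.
Tank 1: C₁ = C_in(1 − e^(−t/τ₁)). Tank 2 (τ₁ ≠ τ₂): C₂ = C_in[1 − (τ₁ e^(−t/τ₁) − τ₂ e^(−t/τ₂))/(τ₁ − τ₂)].
At t = 22.11: e^(−t/τ₁) = 0.186150, e^(−t/τ₂) = 0.467741.
C₂ = 2.995·[1 − (13.1513·0.186150 − 29.0982·0.467741)/(-15.9469)] = 2.995·0.300033 = 0.898598 mol/L.

0.8986 mol/L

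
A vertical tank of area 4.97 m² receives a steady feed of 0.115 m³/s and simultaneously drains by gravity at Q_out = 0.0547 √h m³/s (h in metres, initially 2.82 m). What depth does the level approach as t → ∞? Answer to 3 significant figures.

A dh/dt = Q_in − 0.0547 √h. Steady state requires inflow = outflow:
Q_in = 0.0547 √h_ss ⇒ √h_ss = 0.115/0.0547 = 2.1024.
h_ss = 2.1024² = 4.4200 m. (Since h₀ = 2.82 m < h_ss, the level will rise toward this value.)

4.42 m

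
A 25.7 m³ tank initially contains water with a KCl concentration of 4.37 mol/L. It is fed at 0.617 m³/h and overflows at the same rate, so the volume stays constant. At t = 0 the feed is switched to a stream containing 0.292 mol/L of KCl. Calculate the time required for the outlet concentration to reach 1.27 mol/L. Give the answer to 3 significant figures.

Species balance: V dC/dt = Q(C_in − C) ⇒ τ = V/Q = 41.653 h.
C(t) = C_in + (C₀ − C_in) e^(−t/τ). Set C = 1.27 and solve for t:
e^(−t/τ) = (C − C_in)/(C₀ − C_in) = (1.27 − 0.292)/(4.37 − 0.292) = 0.23982
t = −τ ln(…) = 41.653 × 1.4279 = 59.475 h.

59.5 h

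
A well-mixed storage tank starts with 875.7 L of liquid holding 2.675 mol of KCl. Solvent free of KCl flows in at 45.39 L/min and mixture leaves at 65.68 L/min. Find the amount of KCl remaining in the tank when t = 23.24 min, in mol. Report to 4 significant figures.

Total volume: dV/dt = Q_in − Q_out = -20.2900 L/min, so V(t) = 875.7 − 20.2900 t and V(23.24) = 404.160 L.
Solute balance: dm/dt = 0 − Q_out C = −Q_out m/V(t).
dm/m = −Q_out dt/(V₀ − 20.2900 t); integrating gives ln(m/m₀) = −(Q_out/(Q_in−Q_out)) ln(V/V₀).
m = m₀ (V₀/V)^(Q_out/(Q_in−Q_out)) = 2.675 × (875.7/404.160)^(-3.23706) = 0.218934 mol.

0.2189 mol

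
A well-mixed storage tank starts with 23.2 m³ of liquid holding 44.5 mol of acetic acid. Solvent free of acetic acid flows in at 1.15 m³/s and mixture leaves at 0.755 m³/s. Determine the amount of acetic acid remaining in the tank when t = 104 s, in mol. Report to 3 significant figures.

Total volume: dV/dt = Q_in − Q_out = 0.39500 m³/s, so V(t) = 23.2 + 0.39500 t and V(104) = 64.280 m³.
Solute balance: dm/dt = 0 − Q_out C = −Q_out m/V(t).
Separate: dm/m = −Q_out dt/V(t) ⇒ ln(m/m₀) = −(Q_out/(Q_in−Q_out)) ln(V/V₀).
m = m₀ (V₀/V)^(Q_out/(Q_in−Q_out)) = 44.5 × (23.2/64.280)^(1.9114) = 6.3446 mol.

6.34 mol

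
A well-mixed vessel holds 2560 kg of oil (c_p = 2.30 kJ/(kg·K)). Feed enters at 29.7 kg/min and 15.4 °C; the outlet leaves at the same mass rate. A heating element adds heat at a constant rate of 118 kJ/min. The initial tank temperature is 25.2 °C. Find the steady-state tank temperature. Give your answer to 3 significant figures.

17.1 °C

Energy balance: M c_p dT/dt = ṁ c_p (T_in − T) + 118.
At steady state dT/dt = 0 ⇒ T_ss = T_in + Q̇/(ṁ c_p) = 15.4 + 118/(29.7·2.30) = 17.127 °C.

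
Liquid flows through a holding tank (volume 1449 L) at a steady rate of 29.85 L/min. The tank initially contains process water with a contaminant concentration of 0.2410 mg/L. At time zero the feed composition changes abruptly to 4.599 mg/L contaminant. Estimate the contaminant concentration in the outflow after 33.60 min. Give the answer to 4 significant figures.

2.418 mg/L

Mass balance on the solute (V constant): V dC/dt = Q(C_in − C).
Time constant τ = V/Q = 1449/29.85 = 48.5427 min.
This is linear first-order; C(t) = C_in + (C₀ − C_in) e^(−t/τ).
C(33.60) = 4.599 + (0.2410 − 4.599)·e^(−33.60/48.5427) = 4.599 + (-4.35800)·0.500487 = 2.41788 mg/L.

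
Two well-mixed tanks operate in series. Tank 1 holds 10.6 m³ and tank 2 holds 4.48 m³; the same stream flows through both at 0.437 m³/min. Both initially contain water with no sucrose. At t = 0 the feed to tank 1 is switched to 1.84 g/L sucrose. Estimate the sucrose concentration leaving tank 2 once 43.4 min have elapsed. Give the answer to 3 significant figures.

Each tank obeys Vᵢ dCᵢ/dt = Q(Cᵢ₋₁ − Cᵢ), so τᵢ = Vᵢ/Q.
τ₁ = 10.6/0.437 = 24.256 min; τ₂ = 4.48/0.437 = 10.252 min.
Solving the cascade with C₁(0)=C₂(0)=0 gives C₂(t) = C_in[1 − (τ₁ e^(−t/τ₁) − τ₂ e^(−t/τ₂))/(τ₁ − τ₂)].
At t = 43.4: e^(−t/τ₁) = 0.16709, e^(−t/τ₂) = 0.014502.
C₂ = 1.84·[1 − (24.256·0.16709 − 10.252·0.014502)/(14.005)] = 1.84·0.72121 = 1.3270 g/L.

1.33 g/L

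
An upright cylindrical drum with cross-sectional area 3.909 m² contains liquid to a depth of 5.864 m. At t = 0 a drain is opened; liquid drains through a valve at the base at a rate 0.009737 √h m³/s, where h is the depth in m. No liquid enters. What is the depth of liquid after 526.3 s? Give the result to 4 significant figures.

3.119 m

With no inflow, A dh/dt = −0.009737 √h.
∫ h^(−1/2) dh = −(0.009737/A) ∫ dt, giving 2√h = 2√h₀ − (0.009737/A) t.
√h = √5.864 − 0.009737·526.3/(2·3.909) = 2.42157 − 0.655485 = 1.76608.
h = 1.76608² = 3.11905 m.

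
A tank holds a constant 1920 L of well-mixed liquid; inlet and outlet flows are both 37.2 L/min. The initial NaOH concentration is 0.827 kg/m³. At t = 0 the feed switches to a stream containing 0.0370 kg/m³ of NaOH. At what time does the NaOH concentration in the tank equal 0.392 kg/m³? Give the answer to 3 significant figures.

41.3 min

Species balance on the tank: V dC/dt = Q(C_in − C), so τ = V/Q = 51.613 min.
C(t) = C_in + (C₀ − C_in) e^(−t/τ). Set C = 0.392 and solve for t:
e^(−t/τ) = (C − C_in)/(C₀ − C_in) = (0.392 − 0.0370)/(0.827 − 0.0370) = 0.44937
t = −τ ln(…) = 51.613 × 0.79992 = 41.286 min.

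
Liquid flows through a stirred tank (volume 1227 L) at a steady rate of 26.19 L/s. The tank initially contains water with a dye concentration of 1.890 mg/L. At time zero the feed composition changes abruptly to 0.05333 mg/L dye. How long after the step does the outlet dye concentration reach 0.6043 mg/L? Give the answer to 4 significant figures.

56.41 s

Species balance: V dC/dt = Q(C_in − C) ⇒ τ = V/Q = 46.8499 s.
C(t) = C_in + (C₀ − C_in) e^(−t/τ). Set C = 0.6043 and solve for t:
e^(−t/τ) = (C − C_in)/(C₀ − C_in) = (0.6043 − 0.05333)/(1.890 − 0.05333) = 0.299983
t = −τ ln(…) = 46.8499 × 1.20403 = 56.4087 s.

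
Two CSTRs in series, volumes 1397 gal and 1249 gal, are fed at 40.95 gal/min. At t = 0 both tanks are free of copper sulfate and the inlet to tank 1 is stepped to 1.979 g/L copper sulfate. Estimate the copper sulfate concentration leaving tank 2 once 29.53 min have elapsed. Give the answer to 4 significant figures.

Each tank obeys Vᵢ dCᵢ/dt = Q(Cᵢ₋₁ − Cᵢ), so τᵢ = Vᵢ/Q.
τ₁ = 1397/40.95 = 34.1148 min; τ₂ = 1249/40.95 = 30.5006 min.
Tank 1: C₁ = C_in(1 − e^(−t/τ₁)). Tank 2 (τ₁ ≠ τ₂): C₂ = C_in[1 − (τ₁ e^(−t/τ₁) − τ₂ e^(−t/τ₂))/(τ₁ − τ₂)].
At t = 29.53: e^(−t/τ₁) = 0.420796, e^(−t/τ₂) = 0.379775.
C₂ = 1.979·[1 − (34.1148·0.420796 − 30.5006·0.379775)/(3.61416)] = 1.979·0.233018 = 0.461142 g/L.

0.4611 g/L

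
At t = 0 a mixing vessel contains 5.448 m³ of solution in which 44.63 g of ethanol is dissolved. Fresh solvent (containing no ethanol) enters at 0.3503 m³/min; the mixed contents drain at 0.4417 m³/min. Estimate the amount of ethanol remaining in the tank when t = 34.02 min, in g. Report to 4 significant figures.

Let m(t) be the amount of ethanol. Volume: V(t) = V₀ + (Q_in − Q_out) t = 5.448 − 0.0914000 t; V(34.02) = 2.33857 m³.
Solute balance: dm/dt = 0 − Q_out C = −Q_out m/V(t).
Separate: dm/m = −Q_out dt/V(t) ⇒ ln(m/m₀) = −(Q_out/(Q_in−Q_out)) ln(V/V₀).
m = m₀ (V₀/V)^(Q_out/(Q_in−Q_out)) = 44.63 × (5.448/2.33857)^(-4.83260) = 0.749337 g.

0.7493 g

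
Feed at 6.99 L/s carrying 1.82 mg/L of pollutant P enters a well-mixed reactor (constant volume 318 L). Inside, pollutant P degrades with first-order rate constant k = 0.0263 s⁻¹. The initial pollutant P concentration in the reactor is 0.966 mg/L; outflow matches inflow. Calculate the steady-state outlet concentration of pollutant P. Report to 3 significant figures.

Accumulation = in − out − consumed: V dC/dt = Q C_in − Q C − k V C.
Steady state (dC/dt = 0): C_ss = Q C_in/(Q + kV) = C_in/(1 + kV/Q).
C_ss = 6.99·1.82/(6.99 + 0.0263·318) = 12.722/15.353 = 0.82860 mg/L.

0.829 mg/L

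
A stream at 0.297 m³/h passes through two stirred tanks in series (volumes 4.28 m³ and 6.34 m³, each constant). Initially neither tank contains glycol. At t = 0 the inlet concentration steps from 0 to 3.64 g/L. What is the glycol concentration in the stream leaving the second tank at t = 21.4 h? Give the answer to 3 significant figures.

1.24 g/L

Time constants: τᵢ = Vᵢ/Q for each well-mixed tank.
τ₁ = 4.28/0.297 = 14.411 h; τ₂ = 6.34/0.297 = 21.347 h.
Tank 1: C₁ = C_in(1 − e^(−t/τ₁)). Tank 2 (τ₁ ≠ τ₂): C₂ = C_in[1 − (τ₁ e^(−t/τ₁) − τ₂ e^(−t/τ₂))/(τ₁ − τ₂)].
At t = 21.4: e^(−t/τ₁) = 0.22650, e^(−t/τ₂) = 0.36696.
C₂ = 3.64·[1 − (14.411·0.22650 − 21.347·0.36696)/(-6.9360)] = 3.64·0.34120 = 1.2420 g/L.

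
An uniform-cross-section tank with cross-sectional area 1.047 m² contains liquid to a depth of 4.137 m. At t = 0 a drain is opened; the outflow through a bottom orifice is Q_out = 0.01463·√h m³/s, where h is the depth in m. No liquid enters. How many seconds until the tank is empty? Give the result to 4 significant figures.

291.1 s

A dh/dt = −Q_out = −0.01463 √h.
Separate and integrate: 2(√h − √h₀) = −(0.01463/A) t.
Tank is empty when √h = 0: t_empty = 2A√h₀/0.01463.
t_empty = 2·1.047·√4.137/0.01463 = 2.09400·2.03396/0.01463 = 291.122 s.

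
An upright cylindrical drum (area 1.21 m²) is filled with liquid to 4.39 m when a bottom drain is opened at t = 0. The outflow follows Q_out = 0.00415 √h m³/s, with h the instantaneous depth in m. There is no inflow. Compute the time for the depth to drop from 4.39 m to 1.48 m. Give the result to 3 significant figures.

512 s

A dh/dt = −Q_out = −0.00415 √h.
∫ h^(−1/2) dh = −(0.00415/A) ∫ dt, giving 2√h = 2√h₀ − (0.00415/A) t.
t = 2A(√h₀ − √h)/0.00415 = 2·1.21·(√4.39 − √1.48)/0.00415
  = 2.4200 × (2.0952 − 1.2166) / 0.00415 = 512.39 s.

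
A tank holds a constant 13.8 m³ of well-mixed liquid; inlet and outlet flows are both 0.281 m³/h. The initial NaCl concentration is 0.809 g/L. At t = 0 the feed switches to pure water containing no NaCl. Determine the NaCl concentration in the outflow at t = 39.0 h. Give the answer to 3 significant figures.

0.366 g/L

Species balance on the tank: V dC/dt = Q(C_in − C).
So dC/dt = (C_in − C)/τ with τ = V/Q = 13.8/0.281 = 49.110 h.
Solution: C(t) = C_in + (C₀ − C_in) e^(−t/τ).
C(39.0) = 0 + (0.809 − 0)·e^(−39.0/49.110) = 0 + (0.80900)·0.45197 = 0.36565 g/L.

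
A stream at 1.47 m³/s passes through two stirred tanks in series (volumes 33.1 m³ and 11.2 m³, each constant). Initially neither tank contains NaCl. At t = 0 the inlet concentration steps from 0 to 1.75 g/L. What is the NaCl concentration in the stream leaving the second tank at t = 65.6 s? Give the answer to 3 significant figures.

Species balance on tank i: dCᵢ/dt = (Cᵢ₋₁ − Cᵢ)/τᵢ with τᵢ = Vᵢ/Q.
τ₁ = 33.1/1.47 = 22.517 s; τ₂ = 11.2/1.47 = 7.6190 s.
Solving the cascade with C₁(0)=C₂(0)=0 gives C₂(t) = C_in[1 − (τ₁ e^(−t/τ₁) − τ₂ e^(−t/τ₂))/(τ₁ − τ₂)].
At t = 65.6: e^(−t/τ₁) = 0.054293, e^(−t/τ₂) = 0.00018227.
C₂ = 1.75·[1 − (22.517·0.054293 − 7.6190·0.00018227)/(14.898)] = 1.75·0.91803 = 1.6066 g/L.

1.61 g/L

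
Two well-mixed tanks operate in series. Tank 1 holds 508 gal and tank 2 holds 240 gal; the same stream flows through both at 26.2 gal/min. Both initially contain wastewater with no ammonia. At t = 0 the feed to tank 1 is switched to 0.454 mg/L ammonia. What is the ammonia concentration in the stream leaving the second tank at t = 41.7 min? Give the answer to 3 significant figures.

0.358 mg/L

Each tank obeys Vᵢ dCᵢ/dt = Q(Cᵢ₋₁ − Cᵢ), so τᵢ = Vᵢ/Q.
τ₁ = 508/26.2 = 19.389 min; τ₂ = 240/26.2 = 9.1603 min.
Tank 1: C₁ = C_in(1 − e^(−t/τ₁)). Tank 2 (τ₁ ≠ τ₂): C₂ = C_in[1 − (τ₁ e^(−t/τ₁) − τ₂ e^(−t/τ₂))/(τ₁ − τ₂)].
At t = 41.7: e^(−t/τ₁) = 0.11641, e^(−t/τ₂) = 0.010543.
C₂ = 0.454·[1 − (19.389·0.11641 − 9.1603·0.010543)/(10.229)] = 0.454·0.78879 = 0.35811 mg/L.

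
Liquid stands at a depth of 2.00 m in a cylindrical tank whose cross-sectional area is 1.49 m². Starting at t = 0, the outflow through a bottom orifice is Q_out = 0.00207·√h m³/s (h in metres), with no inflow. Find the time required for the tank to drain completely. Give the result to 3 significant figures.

Volume balance on the tank: A dh/dt = −0.00207 √h.
∫ h^(−1/2) dh = −(0.00207/A) ∫ dt, giving 2√h = 2√h₀ − (0.00207/A) t.
Set h = 0: 2√h₀ = (0.00207/A) t_empty ⇒ t_empty = 2A√h₀/0.00207.
t_empty = 2·1.49·√2.00/0.00207 = 2.9800·1.4142/0.00207 = 2035.9 s.

2040 s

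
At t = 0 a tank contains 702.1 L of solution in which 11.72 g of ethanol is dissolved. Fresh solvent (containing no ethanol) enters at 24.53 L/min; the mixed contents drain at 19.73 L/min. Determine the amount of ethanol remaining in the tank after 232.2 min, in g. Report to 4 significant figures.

Total volume: dV/dt = Q_in − Q_out = 4.80000 L/min, so V(t) = 702.1 + 4.80000 t and V(232.2) = 1816.66 L.
No ethanol enters, so dm/dt = −Q_out · (m/V).
Separate: dm/m = −Q_out dt/V(t) ⇒ ln(m/m₀) = −(Q_out/(Q_in−Q_out)) ln(V/V₀).
m = m₀ (V₀/V)^(Q_out/(Q_in−Q_out)) = 11.72 × (702.1/1816.66)^(4.11042) = 0.235419 g.

0.2354 g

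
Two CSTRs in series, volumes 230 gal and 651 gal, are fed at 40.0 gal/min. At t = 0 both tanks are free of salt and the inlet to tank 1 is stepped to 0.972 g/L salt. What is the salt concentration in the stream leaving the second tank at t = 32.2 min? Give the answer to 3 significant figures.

0.766 g/L

Species balance on tank i: dCᵢ/dt = (Cᵢ₋₁ − Cᵢ)/τᵢ with τᵢ = Vᵢ/Q.
τ₁ = 230/40.0 = 5.7500 min; τ₂ = 651/40.0 = 16.275 min.
Tank 1: C₁ = C_in(1 − e^(−t/τ₁)). Tank 2 (τ₁ ≠ τ₂): C₂ = C_in[1 − (τ₁ e^(−t/τ₁) − τ₂ e^(−t/τ₂))/(τ₁ − τ₂)].
At t = 32.2: e^(−t/τ₁) = 0.0036979, e^(−t/τ₂) = 0.13828.
C₂ = 0.972·[1 − (5.7500·0.0036979 − 16.275·0.13828)/(-10.525)] = 0.972·0.78820 = 0.76613 g/L.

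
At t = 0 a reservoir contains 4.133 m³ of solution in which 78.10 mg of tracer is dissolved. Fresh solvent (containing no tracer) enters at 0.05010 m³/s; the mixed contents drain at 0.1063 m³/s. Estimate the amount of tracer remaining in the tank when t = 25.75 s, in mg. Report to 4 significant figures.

Total volume: dV/dt = Q_in − Q_out = -0.0562000 m³/s, so V(t) = 4.133 − 0.0562000 t and V(25.75) = 2.68585 m³.
Solute balance: dm/dt = 0 − Q_out C = −Q_out m/V(t).
Separate: dm/m = −Q_out dt/V(t) ⇒ ln(m/m₀) = −(Q_out/(Q_in−Q_out)) ln(V/V₀).
m = m₀ (V₀/V)^(Q_out/(Q_in−Q_out)) = 78.10 × (4.133/2.68585)^(-1.89146) = 34.5622 mg.

34.56 mg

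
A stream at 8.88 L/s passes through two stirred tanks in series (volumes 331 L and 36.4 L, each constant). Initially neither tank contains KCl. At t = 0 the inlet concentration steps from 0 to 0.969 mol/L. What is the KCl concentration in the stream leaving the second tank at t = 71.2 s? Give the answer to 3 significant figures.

Each tank obeys Vᵢ dCᵢ/dt = Q(Cᵢ₋₁ − Cᵢ), so τᵢ = Vᵢ/Q.
τ₁ = 331/8.88 = 37.275 s; τ₂ = 36.4/8.88 = 4.0991 s.
Tank 1: C₁ = C_in(1 − e^(−t/τ₁)). Tank 2 (τ₁ ≠ τ₂): C₂ = C_in[1 − (τ₁ e^(−t/τ₁) − τ₂ e^(−t/τ₂))/(τ₁ − τ₂)].
At t = 71.2: e^(−t/τ₁) = 0.14806, e^(−t/τ₂) = 2.8605e-08.
C₂ = 0.969·[1 − (37.275·0.14806 − 4.0991·2.8605e-08)/(33.176)] = 0.969·0.83365 = 0.80780 mol/L.

0.808 mol/L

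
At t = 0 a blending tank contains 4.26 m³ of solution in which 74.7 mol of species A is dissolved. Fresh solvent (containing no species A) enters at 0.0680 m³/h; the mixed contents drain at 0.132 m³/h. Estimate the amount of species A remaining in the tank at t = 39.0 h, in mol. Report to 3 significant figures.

12.1 mol

Let m(t) be the amount of species A. Volume: V(t) = V₀ + (Q_in − Q_out) t = 4.26 − 0.064000 t; V(39.0) = 1.7640 m³.
No species A enters, so dm/dt = −Q_out · (m/V).
dm/m = −Q_out dt/(V₀ − 0.064000 t); integrating gives ln(m/m₀) = −(Q_out/(Q_in−Q_out)) ln(V/V₀).
m = m₀ (V₀/V)^(Q_out/(Q_in−Q_out)) = 74.7 × (4.26/1.7640)^(-2.0625) = 12.122 mol.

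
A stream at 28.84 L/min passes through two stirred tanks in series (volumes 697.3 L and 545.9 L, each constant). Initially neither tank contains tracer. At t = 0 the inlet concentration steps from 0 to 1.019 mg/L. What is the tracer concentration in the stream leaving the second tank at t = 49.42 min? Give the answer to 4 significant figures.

Species balance on tank i: dCᵢ/dt = (Cᵢ₋₁ − Cᵢ)/τᵢ with τᵢ = Vᵢ/Q.
τ₁ = 697.3/28.84 = 24.1782 min; τ₂ = 545.9/28.84 = 18.9286 min.
Solving the cascade with C₁(0)=C₂(0)=0 gives C₂(t) = C_in[1 − (τ₁ e^(−t/τ₁) − τ₂ e^(−t/τ₂))/(τ₁ − τ₂)].
At t = 49.42: e^(−t/τ₁) = 0.129511, e^(−t/τ₂) = 0.0734707.
C₂ = 1.019·[1 − (24.1782·0.129511 − 18.9286·0.0734707)/(5.24965)] = 1.019·0.668425 = 0.681125 mg/L.

0.6811 mg/L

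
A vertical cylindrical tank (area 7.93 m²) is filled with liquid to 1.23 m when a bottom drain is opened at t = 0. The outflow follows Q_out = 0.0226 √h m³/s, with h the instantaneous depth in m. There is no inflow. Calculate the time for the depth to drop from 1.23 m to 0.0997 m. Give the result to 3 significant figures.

With no inflow, A dh/dt = −0.0226 √h.
∫ h^(−1/2) dh = −(0.0226/A) ∫ dt, giving 2√h = 2√h₀ − (0.0226/A) t.
t = 2A(√h₀ − √h)/0.0226 = 2·7.93·(√1.23 − √0.0997)/0.0226
  = 15.860 × (1.1091 − 0.31575) / 0.0226 = 556.71 s.

557 s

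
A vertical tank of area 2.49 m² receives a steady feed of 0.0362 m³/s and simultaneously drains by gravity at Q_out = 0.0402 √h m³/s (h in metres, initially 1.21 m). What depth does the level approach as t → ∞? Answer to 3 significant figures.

0.811 m

A dh/dt = Q_in − 0.0402 √h. Steady state requires inflow = outflow:
Q_in = 0.0402 √h_ss ⇒ √h_ss = 0.0362/0.0402 = 0.90050.
h_ss = 0.90050² = 0.81090 m. (Since h₀ = 1.21 m > h_ss, the level will fall toward this value.)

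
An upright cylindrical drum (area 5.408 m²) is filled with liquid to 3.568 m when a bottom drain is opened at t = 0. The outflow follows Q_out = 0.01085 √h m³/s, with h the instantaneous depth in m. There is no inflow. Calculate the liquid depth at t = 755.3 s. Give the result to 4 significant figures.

A dh/dt = −Q_out = −0.01085 √h.
This is separable: 2 d(√h)/dt = −0.01085/A, so √h = √h₀ − (0.01085/(2A)) t.
√h = √3.568 − 0.01085·755.3/(2·5.408) = 1.88892 − 0.757674 = 1.13124.
h = 1.13124² = 1.27971 m.

1.280 m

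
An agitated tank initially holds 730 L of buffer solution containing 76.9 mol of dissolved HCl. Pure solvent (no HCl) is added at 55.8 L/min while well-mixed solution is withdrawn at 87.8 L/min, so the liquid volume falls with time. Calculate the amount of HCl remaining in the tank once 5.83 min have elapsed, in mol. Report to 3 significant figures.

Let m(t) be the amount of HCl. Volume: V(t) = V₀ + (Q_in − Q_out) t = 730 − 32.000 t; V(5.83) = 543.44 L.
Solute balance: dm/dt = 0 − Q_out C = −Q_out m/V(t).
dm/m = −Q_out dt/(V₀ − 32.000 t); integrating gives ln(m/m₀) = −(Q_out/(Q_in−Q_out)) ln(V/V₀).
m = m₀ (V₀/V)^(Q_out/(Q_in−Q_out)) = 76.9 × (730/543.44)^(-2.7437) = 34.218 mol.

34.2 mol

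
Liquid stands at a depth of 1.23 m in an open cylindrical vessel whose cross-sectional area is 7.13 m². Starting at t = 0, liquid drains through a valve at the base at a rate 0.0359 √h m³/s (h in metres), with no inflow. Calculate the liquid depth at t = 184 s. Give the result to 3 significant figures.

Accumulation of liquid (constant cross-section A): A dh/dt = −0.0359 √h.
This is separable: 2 d(√h)/dt = −0.0359/A, so √h = √h₀ − (0.0359/(2A)) t.
√h = √1.23 − 0.0359·184/(2·7.13) = 1.1091 − 0.46323 = 0.64583.
h = 0.64583² = 0.41709 m.

0.417 m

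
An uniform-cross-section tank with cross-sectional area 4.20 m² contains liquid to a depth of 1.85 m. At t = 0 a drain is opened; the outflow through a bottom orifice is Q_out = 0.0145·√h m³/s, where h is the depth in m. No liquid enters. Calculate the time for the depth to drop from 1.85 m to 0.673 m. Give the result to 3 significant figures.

313 s

With no inflow, A dh/dt = −0.0145 √h.
This is separable: 2 d(√h)/dt = −0.0145/A, so √h = √h₀ − (0.0145/(2A)) t.
t = 2A(√h₀ − √h)/0.0145 = 2·4.20·(√1.85 − √0.673)/0.0145
  = 8.4000 × (1.3601 − 0.82037) / 0.0145 = 312.70 s.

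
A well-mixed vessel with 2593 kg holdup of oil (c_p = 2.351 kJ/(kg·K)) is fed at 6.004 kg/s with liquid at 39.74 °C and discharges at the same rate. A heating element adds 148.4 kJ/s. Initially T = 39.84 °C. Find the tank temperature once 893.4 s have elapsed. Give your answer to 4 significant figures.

48.94 °C

First-law balance (no shaft work): M c_p dT/dt = ṁ c_p (T_in − T) + 148.4.
Rearrange: dT/dt = (T_ss − T)/τ with τ = M/ṁ = 431.879 s and T_ss = T_in + Q̇/(ṁ c_p) = 50.2533 °C.
Solution: T(t) = T_ss + (T₀ − T_ss) e^(−t/τ).
T(893.4) = 50.2533 + (-10.4133)·e^(−893.4/431.879) = 50.2533 + (-10.4133)·0.126358 = 48.9375 °C.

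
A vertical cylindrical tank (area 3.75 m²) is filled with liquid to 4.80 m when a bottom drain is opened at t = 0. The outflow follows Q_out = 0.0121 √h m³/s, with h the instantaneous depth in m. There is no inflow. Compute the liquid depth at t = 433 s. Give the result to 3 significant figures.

2.23 m

With no inflow, A dh/dt = −0.0121 √h.
This is separable: 2 d(√h)/dt = −0.0121/A, so √h = √h₀ − (0.0121/(2A)) t.
√h = √4.80 − 0.0121·433/(2·3.75) = 2.1909 − 0.69857 = 1.4923.
h = 1.4923² = 2.2270 m.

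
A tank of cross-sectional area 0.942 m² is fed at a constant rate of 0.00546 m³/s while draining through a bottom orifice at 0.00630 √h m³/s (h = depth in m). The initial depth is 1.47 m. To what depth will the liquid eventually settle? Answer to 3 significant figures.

0.751 m

Level balance: A dh/dt = 0.00546 − 0.00630 √h. Setting dh/dt = 0:
Q_in = 0.00630 √h_ss ⇒ √h_ss = 0.00546/0.00630 = 0.86667.
h_ss = 0.86667² = 0.75111 m. (Since h₀ = 1.47 m > h_ss, the level will fall toward this value.)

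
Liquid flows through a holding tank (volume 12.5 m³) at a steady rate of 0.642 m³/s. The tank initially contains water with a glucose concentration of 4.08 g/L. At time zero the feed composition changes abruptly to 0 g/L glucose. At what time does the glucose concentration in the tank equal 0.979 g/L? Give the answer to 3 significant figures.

27.8 s

Unsteady species balance (constant V, well mixed): V dC/dt = Q(C_in − C), so τ = V/Q = 19.470 s.
C(t) = C_in + (C₀ − C_in) e^(−t/τ). Set C = 0.979 and solve for t:
e^(−t/τ) = (C − C_in)/(C₀ − C_in) = (0.979 − 0)/(4.08 − 0) = 0.23995
t = −τ ln(…) = 19.470 × 1.4273 = 27.791 s.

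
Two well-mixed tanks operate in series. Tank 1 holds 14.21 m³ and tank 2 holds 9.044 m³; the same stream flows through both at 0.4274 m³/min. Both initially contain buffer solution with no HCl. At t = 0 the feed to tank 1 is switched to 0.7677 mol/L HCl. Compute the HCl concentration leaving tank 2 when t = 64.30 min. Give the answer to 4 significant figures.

Time constants: τᵢ = Vᵢ/Q for each well-mixed tank.
τ₁ = 14.21/0.4274 = 33.2475 min; τ₂ = 9.044/0.4274 = 21.1605 min.
Tank 1: C₁ = C_in(1 − e^(−t/τ₁)). Tank 2 (τ₁ ≠ τ₂): C₂ = C_in[1 − (τ₁ e^(−t/τ₁) − τ₂ e^(−t/τ₂))/(τ₁ − τ₂)].
At t = 64.30: e^(−t/τ₁) = 0.144572, e^(−t/τ₂) = 0.0478981.
C₂ = 0.7677·[1 − (33.2475·0.144572 − 21.1605·0.0478981)/(12.0870)] = 0.7677·0.686183 = 0.526783 mol/L.

0.5268 mol/L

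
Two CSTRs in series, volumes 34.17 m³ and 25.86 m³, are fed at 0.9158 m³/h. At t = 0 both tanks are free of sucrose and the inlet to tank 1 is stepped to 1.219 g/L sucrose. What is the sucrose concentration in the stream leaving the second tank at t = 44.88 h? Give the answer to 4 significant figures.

Species balance on tank i: dCᵢ/dt = (Cᵢ₋₁ − Cᵢ)/τᵢ with τᵢ = Vᵢ/Q.
τ₁ = 34.17/0.9158 = 37.3116 h; τ₂ = 25.86/0.9158 = 28.2376 h.
Tank 1: C₁ = C_in(1 − e^(−t/τ₁)). Tank 2 (τ₁ ≠ τ₂): C₂ = C_in[1 − (τ₁ e^(−t/τ₁) − τ₂ e^(−t/τ₂))/(τ₁ − τ₂)].
At t = 44.88: e^(−t/τ₁) = 0.300339, e^(−t/τ₂) = 0.204054.
C₂ = 1.219·[1 − (37.3116·0.300339 − 28.2376·0.204054)/(9.07403)] = 1.219·0.400029 = 0.487635 g/L.

0.4876 g/L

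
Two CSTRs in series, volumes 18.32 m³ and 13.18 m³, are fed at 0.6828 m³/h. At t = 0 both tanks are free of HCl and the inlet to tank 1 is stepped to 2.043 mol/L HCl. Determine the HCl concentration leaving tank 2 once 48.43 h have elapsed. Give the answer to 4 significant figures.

Species balance on tank i: dCᵢ/dt = (Cᵢ₋₁ − Cᵢ)/τᵢ with τᵢ = Vᵢ/Q.
τ₁ = 18.32/0.6828 = 26.8307 h; τ₂ = 13.18/0.6828 = 19.3029 h.
Tank 1: C₁ = C_in(1 − e^(−t/τ₁)). Tank 2 (τ₁ ≠ τ₂): C₂ = C_in[1 − (τ₁ e^(−t/τ₁) − τ₂ e^(−t/τ₂))/(τ₁ − τ₂)].
At t = 48.43: e^(−t/τ₁) = 0.164471, e^(−t/τ₂) = 0.0813534.
C₂ = 2.043·[1 − (26.8307·0.164471 − 19.3029·0.0813534)/(7.52783)] = 2.043·0.622399 = 1.27156 mol/L.

1.272 mol/L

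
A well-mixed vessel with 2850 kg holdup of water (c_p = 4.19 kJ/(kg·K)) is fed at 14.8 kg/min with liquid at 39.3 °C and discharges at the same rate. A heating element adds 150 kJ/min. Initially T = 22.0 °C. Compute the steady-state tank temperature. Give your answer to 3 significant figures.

M c_p dT/dt = ṁ c_p (T_in − T) + Q̇.
At steady state dT/dt = 0 ⇒ T_ss = T_in + Q̇/(ṁ c_p) = 39.3 + 150/(14.8·4.19) = 41.719 °C.

41.7 °C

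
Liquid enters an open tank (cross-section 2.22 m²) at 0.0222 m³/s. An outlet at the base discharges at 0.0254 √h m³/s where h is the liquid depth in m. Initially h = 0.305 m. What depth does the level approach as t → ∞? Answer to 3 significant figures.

Level balance: A dh/dt = 0.0222 − 0.0254 √h. Setting dh/dt = 0:
Q_in = 0.0254 √h_ss ⇒ √h_ss = 0.0222/0.0254 = 0.87402.
h_ss = 0.87402² = 0.76390 m. (Since h₀ = 0.305 m < h_ss, the level will rise toward this value.)

0.764 m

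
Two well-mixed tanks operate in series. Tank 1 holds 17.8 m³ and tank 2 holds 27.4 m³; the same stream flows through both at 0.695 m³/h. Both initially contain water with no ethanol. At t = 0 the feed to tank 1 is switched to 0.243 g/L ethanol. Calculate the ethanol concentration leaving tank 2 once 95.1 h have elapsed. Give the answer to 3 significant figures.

Each tank obeys Vᵢ dCᵢ/dt = Q(Cᵢ₋₁ − Cᵢ), so τᵢ = Vᵢ/Q.
τ₁ = 17.8/0.695 = 25.612 h; τ₂ = 27.4/0.695 = 39.424 h.
Tank 1: C₁ = C_in(1 − e^(−t/τ₁)). Tank 2 (τ₁ ≠ τ₂): C₂ = C_in[1 − (τ₁ e^(−t/τ₁) − τ₂ e^(−t/τ₂))/(τ₁ − τ₂)].
At t = 95.1: e^(−t/τ₁) = 0.024400, e^(−t/τ₂) = 0.089617.
C₂ = 0.243·[1 − (25.612·0.024400 − 39.424·0.089617)/(-13.813)] = 0.243·0.78946 = 0.19184 g/L.

0.192 g/L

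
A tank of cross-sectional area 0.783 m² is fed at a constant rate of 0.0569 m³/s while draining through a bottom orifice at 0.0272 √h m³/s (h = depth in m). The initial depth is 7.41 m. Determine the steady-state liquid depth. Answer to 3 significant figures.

4.38 m

Level balance: A dh/dt = 0.0569 − 0.0272 √h. Setting dh/dt = 0:
Q_in = 0.0272 √h_ss ⇒ √h_ss = 0.0569/0.0272 = 2.0919.
h_ss = 2.0919² = 4.3761 m. (Since h₀ = 7.41 m > h_ss, the level will fall toward this value.)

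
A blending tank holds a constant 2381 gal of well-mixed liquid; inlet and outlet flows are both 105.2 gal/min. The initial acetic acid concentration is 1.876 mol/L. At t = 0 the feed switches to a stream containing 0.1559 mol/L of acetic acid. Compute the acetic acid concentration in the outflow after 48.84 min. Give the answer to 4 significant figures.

Species balance on the tank: V dC/dt = Q(C_in − C).
So dC/dt = (C_in − C)/τ with τ = V/Q = 2381/105.2 = 22.6331 min.
C approaches C_in exponentially: C(t) = C_in + (C₀ − C_in) e^(−t/τ).
C(48.84) = 0.1559 + (1.876 − 0.1559)·e^(−48.84/22.6331) = 0.1559 + (1.72010)·0.115567 = 0.354687 mol/L.

0.3547 mol/L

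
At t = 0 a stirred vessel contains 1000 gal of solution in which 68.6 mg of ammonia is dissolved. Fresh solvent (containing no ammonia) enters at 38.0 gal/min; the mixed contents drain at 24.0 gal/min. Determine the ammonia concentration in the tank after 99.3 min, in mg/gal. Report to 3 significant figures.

0.00644 mg/gal

Total volume: dV/dt = Q_in − Q_out = 14.000 gal/min, so V(t) = 1000 + 14.000 t and V(99.3) = 2390.2 gal.
Species balance (pure solvent in): dm/dt = −Q_out · m/V(t).
dm/m = −Q_out dt/(V₀ + 14.000 t); integrating gives ln(m/m₀) = −(Q_out/(Q_in−Q_out)) ln(V/V₀).
m = m₀ (V₀/V)^(Q_out/(Q_in−Q_out)) = 68.6 × (1000/2390.2)^(1.7143) = 15.402 mg.
C = m/V = 15.402/2390.2 = 0.0064439 mg/gal.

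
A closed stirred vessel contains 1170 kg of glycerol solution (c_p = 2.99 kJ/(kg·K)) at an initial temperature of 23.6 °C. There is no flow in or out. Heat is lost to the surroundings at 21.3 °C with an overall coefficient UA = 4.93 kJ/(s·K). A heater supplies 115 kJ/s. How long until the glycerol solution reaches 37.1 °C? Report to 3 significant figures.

Heat balance on the well-mixed liquid: M c_p dT/dt = −UA(T − T_amb) + Q̇.
τ = M c_p/UA = 709.59 s; T_ss = T_amb + Q̇/UA = 21.3 + 115/4.93 = 44.627 °C.
T(t) = T_ss + (T₀ − T_ss)e^(−t/τ); set T = 37.1:
t = −τ ln[(T − T_ss)/(T₀ − T_ss)] = −709.59 · ln(0.35796) = 729.00 s.

729 s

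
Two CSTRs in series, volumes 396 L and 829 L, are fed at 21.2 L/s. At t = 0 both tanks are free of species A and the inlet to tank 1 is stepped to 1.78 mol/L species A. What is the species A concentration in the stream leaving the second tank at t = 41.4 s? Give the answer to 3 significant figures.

0.775 mol/L

Time constants: τᵢ = Vᵢ/Q for each well-mixed tank.
τ₁ = 396/21.2 = 18.679 s; τ₂ = 829/21.2 = 39.104 s.
Solving the cascade with C₁(0)=C₂(0)=0 gives C₂(t) = C_in[1 − (τ₁ e^(−t/τ₁) − τ₂ e^(−t/τ₂))/(τ₁ − τ₂)].
At t = 41.4: e^(−t/τ₁) = 0.10900, e^(−t/τ₂) = 0.34690.
C₂ = 1.78·[1 − (18.679·0.10900 − 39.104·0.34690)/(-20.425)] = 1.78·0.43553 = 0.77525 mol/L.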